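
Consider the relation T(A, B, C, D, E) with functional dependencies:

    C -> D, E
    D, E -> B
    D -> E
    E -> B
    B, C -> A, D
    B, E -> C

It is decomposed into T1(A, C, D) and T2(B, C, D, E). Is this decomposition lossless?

Yes

Common attributes: T1 ∩ T2 = {C, D}.
Closure of {C, D}: C → D, E applies, adding E; D, E → B applies, adding B; B, C → A, D applies, adding A. So (C, D)⁺ = {A, B, C, D, E}.
This closure contains every attribute of T1, so T1 ∩ T2 → T1. The join is lossless.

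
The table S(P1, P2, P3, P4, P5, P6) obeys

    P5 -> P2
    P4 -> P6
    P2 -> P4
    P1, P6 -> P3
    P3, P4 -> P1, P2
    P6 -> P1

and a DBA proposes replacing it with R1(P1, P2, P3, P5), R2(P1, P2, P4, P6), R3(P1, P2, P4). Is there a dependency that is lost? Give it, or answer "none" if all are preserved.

P1, P6 -> P3

Check P1, P6 → P3: no single fragment contains all of {P1, P3, P6}, and the restricted closure of {P1, P6} across the fragments never reaches {P3}.
P5 → P2 is preserved.
P4 → P6 is preserved.
P2 → P4 is preserved.
P3, P4 → P1, P2 is preserved.
P6 → P1 is preserved.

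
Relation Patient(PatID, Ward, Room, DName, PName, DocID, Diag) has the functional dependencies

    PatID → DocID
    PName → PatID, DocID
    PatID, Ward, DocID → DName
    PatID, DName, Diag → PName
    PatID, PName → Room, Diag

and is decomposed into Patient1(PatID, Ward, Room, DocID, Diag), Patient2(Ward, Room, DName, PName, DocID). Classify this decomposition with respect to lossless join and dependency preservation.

lossy and not dependency-preserving

Lossless test: (Ward, Room, DocID)⁺ = {Ward, Room, DocID}, which is a superkey of neither fragment — lossy.
Dependency preservation: the restricted closure of {PName} across the fragments never reaches {PatID, DocID}, so PName → PatID, DocID cannot be enforced without a join — not preserved.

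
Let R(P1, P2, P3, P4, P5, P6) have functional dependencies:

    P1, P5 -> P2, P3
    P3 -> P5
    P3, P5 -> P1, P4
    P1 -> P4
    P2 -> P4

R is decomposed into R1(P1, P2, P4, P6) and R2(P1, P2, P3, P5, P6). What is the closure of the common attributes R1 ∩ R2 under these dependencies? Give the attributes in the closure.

P1, P2, P4, P6

R1 ∩ R2 = {P1, P2, P6}.
P1 → P4 applies, adding P4
Closure: {P1, P2, P4, P6}.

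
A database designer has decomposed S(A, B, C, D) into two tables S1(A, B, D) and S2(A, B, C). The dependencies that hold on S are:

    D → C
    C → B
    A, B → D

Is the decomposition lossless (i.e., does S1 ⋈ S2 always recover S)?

Common attributes: S1 ∩ S2 = {A, B}.
Closure of {A, B}: A, B → D applies, adding D; D → C applies, adding C. So (A, B)⁺ = {A, B, C, D}.
This closure contains every attribute of S1, so S1 ∩ S2 → S1. The join is lossless.

Yes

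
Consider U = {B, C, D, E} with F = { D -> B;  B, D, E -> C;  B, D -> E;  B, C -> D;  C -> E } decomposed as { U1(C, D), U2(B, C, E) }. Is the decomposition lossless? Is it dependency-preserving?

lossy and not dependency-preserving

Lossless test: (C)⁺ = {C, E}, which is a superkey of neither fragment — lossy.
Dependency preservation: the restricted closure of {D} across the fragments never reaches {B}, so D → B cannot be enforced without a join — not preserved.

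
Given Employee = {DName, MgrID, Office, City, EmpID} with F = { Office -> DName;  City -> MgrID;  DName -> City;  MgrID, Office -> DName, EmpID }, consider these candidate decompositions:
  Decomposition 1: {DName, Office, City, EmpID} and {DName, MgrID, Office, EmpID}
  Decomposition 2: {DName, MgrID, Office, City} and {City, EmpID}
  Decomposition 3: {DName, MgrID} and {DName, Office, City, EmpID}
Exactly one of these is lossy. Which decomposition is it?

Decomposition 1: common = {DName, Office, EmpID}, closure = {DName, MgrID, Office, City, EmpID} → lossless.
Decomposition 2: common = {City}, closure = {MgrID, City} → lossy.
Decomposition 3: common = {DName}, closure = {DName, MgrID, City} → lossless.

Decomposition 2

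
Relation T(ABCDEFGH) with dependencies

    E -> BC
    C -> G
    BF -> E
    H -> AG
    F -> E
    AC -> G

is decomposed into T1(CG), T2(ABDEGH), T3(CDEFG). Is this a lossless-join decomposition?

Chase test. Columns are ABCDEFGH; row i has aⱼ where attribute j ∈ Ti, else bᵢⱼ.
Initial tableau (one row per fragment):
  row 1: b11 b12 a3 b14 b15 b16 a7 b18
  row 2: a1 a2 b23 a4 a5 b26 a7 a8
  row 3: b31 b32 a3 a4 a5 a6 a7 b38
Rows 2 and 3 agree on E; apply E→BC and equate their BC entries.
No row becomes fully distinguished — the join is lossy.

No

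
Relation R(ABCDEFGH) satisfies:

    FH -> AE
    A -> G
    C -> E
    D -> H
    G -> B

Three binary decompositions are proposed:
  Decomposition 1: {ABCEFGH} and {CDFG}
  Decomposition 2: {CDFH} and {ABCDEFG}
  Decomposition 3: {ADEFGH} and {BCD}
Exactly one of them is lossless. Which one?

Decomposition 2

Decomposition 1: common = {CFG}, closure = {BCEFG} → lossy.
Decomposition 2: common = {CDF}, closure = {ABCDEFGH} → lossless.
Decomposition 3: common = {D}, closure = {DH} → lossy.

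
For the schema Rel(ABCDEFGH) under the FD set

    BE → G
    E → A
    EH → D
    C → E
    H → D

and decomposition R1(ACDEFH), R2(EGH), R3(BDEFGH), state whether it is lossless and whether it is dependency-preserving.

Lossless test (chase): Rows 1 and 2 agree on E; apply E→A and equate their A entries. Rows 1 and 3 agree on E; apply E→A and equate their A entries. Rows 1 and 2 agree on EH; apply EH→D and equate their D entries. No row becomes fully distinguished — the join is lossy.
Dependency preservation: every FD's attributes lie within a single fragment, so each can be enforced locally — preserved.

lossy but dependency-preserving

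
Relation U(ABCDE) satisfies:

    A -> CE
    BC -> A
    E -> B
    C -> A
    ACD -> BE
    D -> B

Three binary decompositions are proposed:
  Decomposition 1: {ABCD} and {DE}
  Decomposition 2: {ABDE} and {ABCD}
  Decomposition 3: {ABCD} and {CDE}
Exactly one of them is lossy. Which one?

Decomposition 1: common = {D}, closure = {BD} → lossy.
Decomposition 2: common = {ABD}, closure = {ABCDE} → lossless.
Decomposition 3: common = {CD}, closure = {ABCDE} → lossless.

Decomposition 1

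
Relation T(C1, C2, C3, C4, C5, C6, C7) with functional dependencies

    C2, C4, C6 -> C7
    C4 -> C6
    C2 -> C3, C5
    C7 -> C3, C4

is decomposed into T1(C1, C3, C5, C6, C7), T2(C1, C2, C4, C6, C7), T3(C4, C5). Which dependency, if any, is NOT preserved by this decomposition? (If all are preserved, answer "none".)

Check C2 → C3, C5: no single fragment contains all of {C2, C3, C5}, and the restricted closure of {C2} across the fragments never reaches {C3, C5}.
C2, C4, C6 → C7 is preserved.
C4 → C6 is preserved.
C7 → C3, C4 is preserved.

C2 -> C3, C5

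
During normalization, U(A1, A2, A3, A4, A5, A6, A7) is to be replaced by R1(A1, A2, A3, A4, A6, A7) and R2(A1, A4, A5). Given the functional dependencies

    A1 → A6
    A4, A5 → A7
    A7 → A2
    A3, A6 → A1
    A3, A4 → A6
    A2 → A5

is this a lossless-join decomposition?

Common attributes: R1 ∩ R2 = {A1, A4}.
Closure of {A1, A4}: A1 → A6 applies, adding A6. So (A1, A4)⁺ = {A1, A4, A6}.
The closure contains neither all of R1 = {A1, A2, A3, A4, A6, A7} nor all of R2 = {A1, A4, A5}, so the common attributes are not a superkey of either fragment. The join is lossy.

No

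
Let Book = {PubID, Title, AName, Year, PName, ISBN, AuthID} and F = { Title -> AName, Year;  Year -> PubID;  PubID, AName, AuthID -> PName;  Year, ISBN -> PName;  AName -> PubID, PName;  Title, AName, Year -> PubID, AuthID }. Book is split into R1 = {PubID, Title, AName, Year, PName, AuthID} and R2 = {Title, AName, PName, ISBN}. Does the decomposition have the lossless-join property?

Common attributes: R1 ∩ R2 = {Title, AName, PName}.
Closure of {Title, AName, PName}: Title → AName, Year applies, adding Year; Year → PubID applies, adding PubID; Title, AName, Year → PubID, AuthID applies, adding AuthID. So (Title, AName, PName)⁺ = {PubID, Title, AName, Year, PName, AuthID}.
This closure contains every attribute of R1, so R1 ∩ R2 → R1. The join is lossless.

Yes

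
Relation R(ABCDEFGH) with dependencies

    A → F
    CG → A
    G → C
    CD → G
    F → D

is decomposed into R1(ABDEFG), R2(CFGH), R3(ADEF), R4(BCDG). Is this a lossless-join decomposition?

No

Chase test. Columns are ABCDEFGH; row i has aⱼ where attribute j ∈ Ri, else bᵢⱼ.
Initial tableau (one row per fragment):
  row 1: a1 a2 b13 a4 a5 a6 a7 b18
  row 2: b21 b22 a3 b24 b25 a6 a7 a8
  row 3: a1 b32 b33 a4 a5 a6 b37 b38
  row 4: b41 a2 a3 a4 b45 b46 a7 b48
Rows 2 and 4 agree on CG; apply CG→A and equate their A entries.
Rows 1 and 2 agree on G; apply G→C and equate their C entries.
Rows 1 and 2 agree on F; apply F→D and equate their D entries.
Rows 2 and 4 agree on A; apply A→F and equate their F entries.
Rows 1 and 2 agree on CG; apply CG→A and equate their A entries.
No row becomes fully distinguished — the join is lossy.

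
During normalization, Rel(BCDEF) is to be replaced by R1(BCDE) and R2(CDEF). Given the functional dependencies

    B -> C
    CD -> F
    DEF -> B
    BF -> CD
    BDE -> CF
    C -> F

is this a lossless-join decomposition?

Common attributes: R1 ∩ R2 = {CDE}.
Closure of {CDE}: CD → F applies, adding F; DEF → B applies, adding B. So (CDE)⁺ = {BCDEF}.
This closure contains every attribute of R1, so R1 ∩ R2 → R1. The join is lossless.

Yes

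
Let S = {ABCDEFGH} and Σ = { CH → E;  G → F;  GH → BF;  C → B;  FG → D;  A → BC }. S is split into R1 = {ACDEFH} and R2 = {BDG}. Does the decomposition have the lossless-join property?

Common attributes: R1 ∩ R2 = {D}.
No dependency enlarges {D}, so (D)⁺ = {D}.
The closure contains neither all of R1 = {ACDEFH} nor all of R2 = {BDG}, so the common attributes are not a superkey of either fragment. The join is lossy.

No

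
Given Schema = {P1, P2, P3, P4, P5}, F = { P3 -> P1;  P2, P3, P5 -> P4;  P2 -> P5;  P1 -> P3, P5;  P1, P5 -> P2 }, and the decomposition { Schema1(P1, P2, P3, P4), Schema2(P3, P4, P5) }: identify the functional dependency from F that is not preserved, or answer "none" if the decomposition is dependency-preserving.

Check P2 → P5: no single fragment contains all of {P2, P5}, and the restricted closure of {P2} across the fragments never reaches {P5}.
P3 → P1 is preserved.
P2, P3, P5 → P4 is preserved.
P1 → P3, P5 is preserved.
P1, P5 → P2 is preserved.

P2 -> P5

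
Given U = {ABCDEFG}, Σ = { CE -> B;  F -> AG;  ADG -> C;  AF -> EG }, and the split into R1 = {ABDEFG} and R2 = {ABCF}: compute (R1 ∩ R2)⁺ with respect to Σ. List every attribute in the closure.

R1 ∩ R2 = {ABF}.
F → AG applies, adding G
AF → EG applies, adding E
Closure: {ABEFG}.

ABEFG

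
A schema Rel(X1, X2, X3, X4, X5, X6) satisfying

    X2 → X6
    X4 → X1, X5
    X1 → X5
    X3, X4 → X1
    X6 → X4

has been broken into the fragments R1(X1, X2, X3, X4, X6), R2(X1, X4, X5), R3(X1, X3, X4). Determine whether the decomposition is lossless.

Yes

Chase test. Columns are X1, X2, X3, X4, X5, X6; row i has aⱼ where attribute j ∈ Ri, else bᵢⱼ.
Initial tableau (one row per fragment):
  row 1: a1 a2 a3 a4 b15 a6
  row 2: a1 b22 b23 a4 a5 b26
  row 3: a1 b32 a3 a4 b35 b36
Rows 1 and 2 agree on X4; apply X4→X1, X5 and equate their X1, X5 entries.
Rows 1 and 3 agree on X4; apply X4→X1, X5 and equate their X1, X5 entries.
Row 1 is now all distinguished symbols — the join is lossless.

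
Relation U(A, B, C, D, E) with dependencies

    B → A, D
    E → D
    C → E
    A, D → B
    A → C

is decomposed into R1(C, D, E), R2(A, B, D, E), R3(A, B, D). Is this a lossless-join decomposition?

Chase test. Columns are A, B, C, D, E; row i has aⱼ where attribute j ∈ Ri, else bᵢⱼ.
Initial tableau (one row per fragment):
  row 1: b11 b12 a3 a4 a5
  row 2: a1 a2 b23 a4 a5
  row 3: a1 a2 b33 a4 b35
Rows 2 and 3 agree on A; apply A→C and equate their C entries.
Rows 2 and 3 agree on C; apply C→E and equate their E entries.
No row becomes fully distinguished — the join is lossy.

No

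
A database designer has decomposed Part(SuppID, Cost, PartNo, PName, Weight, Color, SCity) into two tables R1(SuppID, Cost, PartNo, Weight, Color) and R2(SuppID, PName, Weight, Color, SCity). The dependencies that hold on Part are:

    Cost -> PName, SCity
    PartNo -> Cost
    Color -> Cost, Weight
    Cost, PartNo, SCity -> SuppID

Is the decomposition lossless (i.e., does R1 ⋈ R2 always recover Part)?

Yes

Common attributes: R1 ∩ R2 = {SuppID, Weight, Color}.
Closure of {SuppID, Weight, Color}: Color → Cost, Weight applies, adding Cost; Cost → PName, SCity applies, adding PName, SCity. So (SuppID, Weight, Color)⁺ = {SuppID, Cost, PName, Weight, Color, SCity}.
This closure contains every attribute of R2, so R1 ∩ R2 → R2. The join is lossless.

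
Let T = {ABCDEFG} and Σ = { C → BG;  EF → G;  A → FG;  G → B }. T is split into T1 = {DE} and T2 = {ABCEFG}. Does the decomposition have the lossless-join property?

No

Common attributes: T1 ∩ T2 = {E}.
No dependency enlarges {E}, so (E)⁺ = {E}.
The closure contains neither all of T1 = {DE} nor all of T2 = {ABCEFG}, so the common attributes are not a superkey of either fragment. The join is lossy.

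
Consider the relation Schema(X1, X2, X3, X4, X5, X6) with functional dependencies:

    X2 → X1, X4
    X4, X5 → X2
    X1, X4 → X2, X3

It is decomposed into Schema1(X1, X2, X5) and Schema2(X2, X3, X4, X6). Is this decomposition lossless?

No

Common attributes: Schema1 ∩ Schema2 = {X2}.
Closure of {X2}: X2 → X1, X4 applies, adding X1, X4; X1, X4 → X2, X3 applies, adding X3. So (X2)⁺ = {X1, X2, X3, X4}.
The closure contains neither all of Schema1 = {X1, X2, X5} nor all of Schema2 = {X2, X3, X4, X6}, so the common attributes are not a superkey of either fragment. The join is lossy.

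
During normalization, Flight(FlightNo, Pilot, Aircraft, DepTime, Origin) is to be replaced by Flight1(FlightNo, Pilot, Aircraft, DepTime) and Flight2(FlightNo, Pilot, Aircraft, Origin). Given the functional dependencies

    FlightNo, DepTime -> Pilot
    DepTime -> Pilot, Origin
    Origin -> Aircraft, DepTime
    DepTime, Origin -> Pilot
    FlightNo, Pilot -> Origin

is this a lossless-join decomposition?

Common attributes: Flight1 ∩ Flight2 = {FlightNo, Pilot, Aircraft}.
Closure of {FlightNo, Pilot, Aircraft}: FlightNo, Pilot → Origin applies, adding Origin; Origin → Aircraft, DepTime applies, adding DepTime. So (FlightNo, Pilot, Aircraft)⁺ = {FlightNo, Pilot, Aircraft, DepTime, Origin}.
This closure contains every attribute of Flight1, so Flight1 ∩ Flight2 → Flight1. The join is lossless.

Yes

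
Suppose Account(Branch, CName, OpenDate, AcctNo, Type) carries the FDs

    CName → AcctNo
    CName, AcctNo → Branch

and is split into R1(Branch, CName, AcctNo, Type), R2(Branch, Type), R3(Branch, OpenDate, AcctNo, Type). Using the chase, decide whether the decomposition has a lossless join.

Chase test. Columns are Branch, CName, OpenDate, AcctNo, Type; row i has aⱼ where attribute j ∈ Ri, else bᵢⱼ.
Initial tableau (one row per fragment):
  row 1: a1 a2 b13 a4 a5
  row 2: a1 b22 b23 b24 a5
  row 3: a1 b32 a3 a4 a5
No row becomes fully distinguished — the join is lossy.

No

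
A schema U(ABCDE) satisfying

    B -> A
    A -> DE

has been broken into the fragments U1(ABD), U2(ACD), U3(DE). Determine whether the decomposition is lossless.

Chase test. Columns are ABCDE; row i has aⱼ where attribute j ∈ Ui, else bᵢⱼ.
Initial tableau (one row per fragment):
  row 1: a1 a2 b13 a4 b15
  row 2: a1 b22 a3 a4 b25
  row 3: b31 b32 b33 a4 a5
Rows 1 and 2 agree on A; apply A→DE and equate their DE entries.
No row becomes fully distinguished — the join is lossy.

No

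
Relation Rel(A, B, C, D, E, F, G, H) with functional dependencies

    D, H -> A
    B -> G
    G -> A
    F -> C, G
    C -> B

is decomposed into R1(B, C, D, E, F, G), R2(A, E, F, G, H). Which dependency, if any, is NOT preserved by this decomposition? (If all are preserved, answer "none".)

Check D, H → A: no single fragment contains all of {A, D, H}, and the restricted closure of {D, H} across the fragments never reaches {A}.
B → G is preserved.
G → A is preserved.
F → C, G is preserved.
C → B is preserved.

D, H -> A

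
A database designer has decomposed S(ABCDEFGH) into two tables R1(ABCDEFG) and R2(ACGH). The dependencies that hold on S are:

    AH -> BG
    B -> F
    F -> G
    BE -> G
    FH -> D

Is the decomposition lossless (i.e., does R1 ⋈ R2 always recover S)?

No

Common attributes: R1 ∩ R2 = {ACG}.
No dependency enlarges {ACG}, so (ACG)⁺ = {ACG}.
The closure contains neither all of R1 = {ABCDEFG} nor all of R2 = {ACGH}, so the common attributes are not a superkey of either fragment. The join is lossy.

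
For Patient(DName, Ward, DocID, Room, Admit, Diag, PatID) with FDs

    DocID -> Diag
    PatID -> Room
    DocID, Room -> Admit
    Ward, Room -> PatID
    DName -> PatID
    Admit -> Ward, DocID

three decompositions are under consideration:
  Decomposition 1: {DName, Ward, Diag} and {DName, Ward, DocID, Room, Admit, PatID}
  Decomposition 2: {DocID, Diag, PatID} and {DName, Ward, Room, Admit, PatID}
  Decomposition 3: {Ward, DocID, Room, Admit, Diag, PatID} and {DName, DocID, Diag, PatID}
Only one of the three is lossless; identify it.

Decomposition 1: common = {DName, Ward}, closure = {DName, Ward, Room, PatID} → lossy.
Decomposition 2: common = {PatID}, closure = {Room, PatID} → lossy.
Decomposition 3: common = {DocID, Diag, PatID}, closure = {Ward, DocID, Room, Admit, Diag, PatID} → lossless.

Decomposition 3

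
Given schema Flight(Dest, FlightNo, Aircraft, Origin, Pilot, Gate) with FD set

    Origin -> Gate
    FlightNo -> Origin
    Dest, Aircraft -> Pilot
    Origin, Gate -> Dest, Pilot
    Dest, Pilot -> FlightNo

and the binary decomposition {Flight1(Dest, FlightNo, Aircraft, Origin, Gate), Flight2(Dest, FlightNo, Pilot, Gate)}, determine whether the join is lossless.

Yes

Common attributes: Flight1 ∩ Flight2 = {Dest, FlightNo, Gate}.
Closure of {Dest, FlightNo, Gate}: FlightNo → Origin applies, adding Origin; Origin, Gate → Dest, Pilot applies, adding Pilot. So (Dest, FlightNo, Gate)⁺ = {Dest, FlightNo, Origin, Pilot, Gate}.
This closure contains every attribute of Flight2, so Flight1 ∩ Flight2 → Flight2. The join is lossless.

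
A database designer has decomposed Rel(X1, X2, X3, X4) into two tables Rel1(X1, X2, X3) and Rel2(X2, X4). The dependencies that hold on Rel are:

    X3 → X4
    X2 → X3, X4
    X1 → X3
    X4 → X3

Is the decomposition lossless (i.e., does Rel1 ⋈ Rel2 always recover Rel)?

Common attributes: Rel1 ∩ Rel2 = {X2}.
Closure of {X2}: X2 → X3, X4 applies, adding X3, X4. So (X2)⁺ = {X2, X3, X4}.
This closure contains every attribute of Rel2, so Rel1 ∩ Rel2 → Rel2. The join is lossless.

Yes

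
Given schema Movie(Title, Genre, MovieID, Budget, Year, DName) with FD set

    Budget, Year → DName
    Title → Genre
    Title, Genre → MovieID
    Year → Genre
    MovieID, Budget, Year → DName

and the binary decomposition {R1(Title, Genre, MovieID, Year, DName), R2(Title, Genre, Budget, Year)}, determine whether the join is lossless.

Common attributes: R1 ∩ R2 = {Title, Genre, Year}.
Closure of {Title, Genre, Year}: Title, Genre → MovieID applies, adding MovieID. So (Title, Genre, Year)⁺ = {Title, Genre, MovieID, Year}.
The closure contains neither all of R1 = {Title, Genre, MovieID, Year, DName} nor all of R2 = {Title, Genre, Budget, Year}, so the common attributes are not a superkey of either fragment. The join is lossy.

No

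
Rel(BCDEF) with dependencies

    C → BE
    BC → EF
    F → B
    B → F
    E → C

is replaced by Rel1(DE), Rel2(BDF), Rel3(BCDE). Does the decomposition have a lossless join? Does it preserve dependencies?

Lossless test (chase): Rows 2 and 3 agree on B; apply B→F and equate their F entries. Rows 1 and 3 agree on E; apply E→C and equate their C entries. Rows 1 and 3 agree on C; apply C→BE and equate their BE entries. Rows 1 and 3 agree on BC; apply BC→EF and equate their EF entries. Row 1 is now all distinguished symbols — the join is lossless.
Dependency preservation: BC → EF is not contained in any single fragment, but the restricted closure of its left-hand side across the fragments still reaches the right-hand side; the remaining FDs each lie inside some fragment. All dependencies are preserved.

lossless and dependency-preserving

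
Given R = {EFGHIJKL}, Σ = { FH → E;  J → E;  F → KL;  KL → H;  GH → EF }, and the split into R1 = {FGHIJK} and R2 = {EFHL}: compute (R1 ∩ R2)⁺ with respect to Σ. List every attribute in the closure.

R1 ∩ R2 = {FH}.
FH → E applies, adding E
F → KL applies, adding KL
Closure: {EFHKL}.

EFHKL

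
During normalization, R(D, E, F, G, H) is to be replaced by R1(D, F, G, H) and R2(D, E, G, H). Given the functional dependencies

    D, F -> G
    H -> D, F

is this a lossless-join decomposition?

Common attributes: R1 ∩ R2 = {D, G, H}.
Closure of {D, G, H}: H → D, F applies, adding F. So (D, G, H)⁺ = {D, F, G, H}.
This closure contains every attribute of R1, so R1 ∩ R2 → R1. The join is lossless.

Yes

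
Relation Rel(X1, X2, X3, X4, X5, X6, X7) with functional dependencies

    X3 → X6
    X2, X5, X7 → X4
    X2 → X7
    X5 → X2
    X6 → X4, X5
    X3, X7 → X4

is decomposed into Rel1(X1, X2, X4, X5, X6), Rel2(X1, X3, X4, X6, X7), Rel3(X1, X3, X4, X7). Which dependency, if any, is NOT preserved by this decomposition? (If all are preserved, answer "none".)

X2 → X7

Check X2 → X7: no single fragment contains all of {X2, X7}, and the restricted closure of {X2} across the fragments never reaches {X7}.
X3 → X6 is preserved.
X2, X5, X7 → X4 is preserved.
X5 → X2 is preserved.
X6 → X4, X5 is preserved.
X3, X7 → X4 is preserved.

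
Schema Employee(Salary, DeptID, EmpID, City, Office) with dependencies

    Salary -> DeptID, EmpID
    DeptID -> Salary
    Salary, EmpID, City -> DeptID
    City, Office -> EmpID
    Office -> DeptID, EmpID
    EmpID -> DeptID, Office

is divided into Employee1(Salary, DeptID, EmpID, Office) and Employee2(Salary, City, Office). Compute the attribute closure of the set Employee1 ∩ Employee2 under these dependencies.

Salary, DeptID, EmpID, Office

Employee1 ∩ Employee2 = {Salary, Office}.
Salary → DeptID, EmpID applies, adding DeptID, EmpID
Closure: {Salary, DeptID, EmpID, Office}.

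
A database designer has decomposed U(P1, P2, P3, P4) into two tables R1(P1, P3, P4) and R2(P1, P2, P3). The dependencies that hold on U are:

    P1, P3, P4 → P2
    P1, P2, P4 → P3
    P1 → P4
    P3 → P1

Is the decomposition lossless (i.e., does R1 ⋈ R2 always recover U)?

Common attributes: R1 ∩ R2 = {P1, P3}.
Closure of {P1, P3}: P1 → P4 applies, adding P4; P1, P3, P4 → P2 applies, adding P2. So (P1, P3)⁺ = {P1, P2, P3, P4}.
This closure contains every attribute of R1, so R1 ∩ R2 → R1. The join is lossless.

Yes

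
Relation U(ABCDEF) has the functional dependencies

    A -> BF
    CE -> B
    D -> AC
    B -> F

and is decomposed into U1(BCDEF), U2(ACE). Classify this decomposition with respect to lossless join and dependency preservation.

lossy and not dependency-preserving

Lossless test: (CE)⁺ = {BCEF}, which is a superkey of neither fragment — lossy.
Dependency preservation: the restricted closure of {A} across the fragments never reaches {BF}, so A → BF cannot be enforced without a join — not preserved.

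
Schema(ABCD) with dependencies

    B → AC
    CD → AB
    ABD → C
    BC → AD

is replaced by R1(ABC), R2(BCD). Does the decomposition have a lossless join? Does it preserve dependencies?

Lossless test: (BC)⁺ = {ABCD}, which contains all of one fragment — lossless.
Dependency preservation: CD → AB; ABD → C; BC → AD are not contained in any single fragment, but the restricted closure of each left-hand side across the fragments still reaches the right-hand side; the remaining FDs each lie inside some fragment. All dependencies are preserved.

lossless and dependency-preserving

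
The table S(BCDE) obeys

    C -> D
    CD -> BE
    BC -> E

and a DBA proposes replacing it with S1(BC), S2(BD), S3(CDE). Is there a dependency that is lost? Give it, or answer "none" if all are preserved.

C → D lies within S3.
CD → BE: restricted closure across fragments reaches BE.
BC → E: restricted closure across fragments reaches E.
Every dependency is enforceable on the fragments, so the decomposition is dependency-preserving.

none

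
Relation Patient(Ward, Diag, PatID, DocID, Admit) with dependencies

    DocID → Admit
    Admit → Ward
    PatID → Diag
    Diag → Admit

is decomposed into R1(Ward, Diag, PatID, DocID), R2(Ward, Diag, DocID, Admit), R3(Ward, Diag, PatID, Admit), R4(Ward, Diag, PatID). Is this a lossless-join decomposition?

Chase test. Columns are Ward, Diag, PatID, DocID, Admit; row i has aⱼ where attribute j ∈ Ri, else bᵢⱼ.
Initial tableau (one row per fragment):
  row 1: a1 a2 a3 a4 b15
  row 2: a1 a2 b23 a4 a5
  row 3: a1 a2 a3 b34 a5
  row 4: a1 a2 a3 b44 b45
Rows 1 and 2 agree on DocID; apply DocID→Admit and equate their Admit entries.
Rows 1 and 4 agree on Diag; apply Diag→Admit and equate their Admit entries.
Row 1 is now all distinguished symbols — the join is lossless.

Yes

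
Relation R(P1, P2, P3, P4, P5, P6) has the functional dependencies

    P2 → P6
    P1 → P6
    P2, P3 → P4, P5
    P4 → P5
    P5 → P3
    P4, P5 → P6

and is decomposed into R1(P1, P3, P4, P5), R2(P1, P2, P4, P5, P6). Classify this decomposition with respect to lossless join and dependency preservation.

lossless but not dependency-preserving

Lossless test: (P1, P4, P5)⁺ = {P1, P3, P4, P5, P6}, which contains all of one fragment — lossless.
Dependency preservation: the restricted closure of {P2, P3} across the fragments never reaches {P4, P5}, so P2, P3 → P4, P5 cannot be enforced without a join — not preserved.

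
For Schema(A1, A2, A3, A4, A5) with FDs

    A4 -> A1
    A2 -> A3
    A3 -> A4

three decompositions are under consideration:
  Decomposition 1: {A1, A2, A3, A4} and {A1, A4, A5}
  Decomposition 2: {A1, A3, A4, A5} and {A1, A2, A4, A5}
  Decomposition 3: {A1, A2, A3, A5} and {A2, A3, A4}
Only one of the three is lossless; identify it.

Decomposition 1: common = {A1, A4}, closure = {A1, A4} → lossy.
Decomposition 2: common = {A1, A4, A5}, closure = {A1, A4, A5} → lossy.
Decomposition 3: common = {A2, A3}, closure = {A1, A2, A3, A4} → lossless.

Decomposition 3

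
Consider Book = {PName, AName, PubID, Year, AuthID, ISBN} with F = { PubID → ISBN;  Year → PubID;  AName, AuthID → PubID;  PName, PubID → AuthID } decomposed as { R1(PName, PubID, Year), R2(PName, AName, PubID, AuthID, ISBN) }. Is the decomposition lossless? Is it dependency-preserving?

Lossless test: (PName, PubID)⁺ = {PName, PubID, AuthID, ISBN}, which is a superkey of neither fragment — lossy.
Dependency preservation: every FD's attributes lie within a single fragment, so each can be enforced locally — preserved.

lossy but dependency-preserving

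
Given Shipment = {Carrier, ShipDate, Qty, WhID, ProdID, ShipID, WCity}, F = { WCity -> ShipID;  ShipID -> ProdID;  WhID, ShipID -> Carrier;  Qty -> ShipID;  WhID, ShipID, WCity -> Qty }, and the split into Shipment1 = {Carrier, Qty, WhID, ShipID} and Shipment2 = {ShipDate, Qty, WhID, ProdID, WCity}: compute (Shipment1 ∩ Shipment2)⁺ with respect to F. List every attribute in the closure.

Shipment1 ∩ Shipment2 = {Qty, WhID}.
Qty → ShipID applies, adding ShipID
ShipID → ProdID applies, adding ProdID
WhID, ShipID → Carrier applies, adding Carrier
Closure: {Carrier, Qty, WhID, ProdID, ShipID}.

Carrier, Qty, WhID, ProdID, ShipID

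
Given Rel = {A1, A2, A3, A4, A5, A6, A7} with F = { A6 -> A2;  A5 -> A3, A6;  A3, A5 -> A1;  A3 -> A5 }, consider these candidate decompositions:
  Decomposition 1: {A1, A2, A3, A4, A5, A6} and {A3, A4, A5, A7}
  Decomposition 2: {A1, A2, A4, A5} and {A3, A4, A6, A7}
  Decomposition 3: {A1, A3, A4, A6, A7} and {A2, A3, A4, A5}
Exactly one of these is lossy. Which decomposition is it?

Decomposition 2

Decomposition 1: common = {A3, A4, A5}, closure = {A1, A2, A3, A4, A5, A6} → lossless.
Decomposition 2: common = {A4}, closure = {A4} → lossy.
Decomposition 3: common = {A3, A4}, closure = {A1, A2, A3, A4, A5, A6} → lossless.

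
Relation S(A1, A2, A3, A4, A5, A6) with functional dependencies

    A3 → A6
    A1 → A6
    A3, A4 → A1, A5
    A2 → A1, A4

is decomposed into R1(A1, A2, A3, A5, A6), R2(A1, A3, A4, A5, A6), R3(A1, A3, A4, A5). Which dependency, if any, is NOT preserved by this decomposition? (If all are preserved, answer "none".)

Check A2 → A1, A4: no single fragment contains all of {A1, A2, A4}, and the restricted closure of {A2} across the fragments never reaches {A1, A4}.
A3 → A6 is preserved.
A1 → A6 is preserved.
A3, A4 → A1, A5 is preserved.

A2 → A1, A4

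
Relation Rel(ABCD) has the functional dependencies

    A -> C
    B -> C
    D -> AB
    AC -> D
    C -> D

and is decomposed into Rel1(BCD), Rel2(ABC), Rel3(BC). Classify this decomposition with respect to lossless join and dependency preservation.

lossless and dependency-preserving

Lossless test (chase): Rows 1 and 2 agree on C; apply C→D and equate their D entries. Rows 1 and 3 agree on C; apply C→D and equate their D entries. Rows 1 and 2 agree on D; apply D→AB and equate their AB entries. Rows 1 and 3 agree on D; apply D→AB and equate their AB entries. Row 1 is now all distinguished symbols — the join is lossless.
Dependency preservation: D → AB; AC → D are not contained in any single fragment, but the restricted closure of each left-hand side across the fragments still reaches the right-hand side; the remaining FDs each lie inside some fragment. All dependencies are preserved.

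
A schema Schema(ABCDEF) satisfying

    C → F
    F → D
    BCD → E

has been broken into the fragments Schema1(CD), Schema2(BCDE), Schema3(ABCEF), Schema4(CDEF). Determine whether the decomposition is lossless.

Chase test. Columns are ABCDEF; row i has aⱼ where attribute j ∈ Schemai, else bᵢⱼ.
Initial tableau (one row per fragment):
  row 1: b11 b12 a3 a4 b15 b16
  row 2: b21 a2 a3 a4 a5 b26
  row 3: a1 a2 a3 b34 a5 a6
  row 4: b41 b42 a3 a4 a5 a6
Rows 1 and 2 agree on C; apply C→F and equate their F entries.
Rows 1 and 3 agree on C; apply C→F and equate their F entries.
Rows 1 and 3 agree on F; apply F→D and equate their D entries.
Row 3 is now all distinguished symbols — the join is lossless.

Yes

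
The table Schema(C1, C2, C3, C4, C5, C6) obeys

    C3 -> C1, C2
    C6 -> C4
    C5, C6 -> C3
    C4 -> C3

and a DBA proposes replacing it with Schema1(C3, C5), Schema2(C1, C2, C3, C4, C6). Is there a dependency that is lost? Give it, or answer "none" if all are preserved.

C3 → C1, C2 lies within Schema2.
C6 → C4 lies within Schema2.
C5, C6 → C3: restricted closure across fragments reaches C3.
C4 → C3 lies within Schema2.
Every dependency is enforceable on the fragments, so the decomposition is dependency-preserving.

none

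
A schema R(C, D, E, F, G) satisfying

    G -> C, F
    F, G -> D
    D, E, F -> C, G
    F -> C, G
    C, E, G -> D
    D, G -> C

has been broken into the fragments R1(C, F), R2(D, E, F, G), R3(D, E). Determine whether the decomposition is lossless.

Yes

Chase test. Columns are C, D, E, F, G; row i has aⱼ where attribute j ∈ Ri, else bᵢⱼ.
Initial tableau (one row per fragment):
  row 1: a1 b12 b13 a4 b15
  row 2: b21 a2 a3 a4 a5
  row 3: b31 a2 a3 b34 b35
Rows 1 and 2 agree on F; apply F→C, G and equate their C, G entries.
Rows 1 and 2 agree on F, G; apply F, G→D and equate their D entries.
Row 2 is now all distinguished symbols — the join is lossless.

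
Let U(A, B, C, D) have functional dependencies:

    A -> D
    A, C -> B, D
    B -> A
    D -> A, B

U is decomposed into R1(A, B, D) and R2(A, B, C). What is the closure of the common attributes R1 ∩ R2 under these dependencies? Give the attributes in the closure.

A, B, D

R1 ∩ R2 = {A, B}.
A → D applies, adding D
Closure: {A, B, D}.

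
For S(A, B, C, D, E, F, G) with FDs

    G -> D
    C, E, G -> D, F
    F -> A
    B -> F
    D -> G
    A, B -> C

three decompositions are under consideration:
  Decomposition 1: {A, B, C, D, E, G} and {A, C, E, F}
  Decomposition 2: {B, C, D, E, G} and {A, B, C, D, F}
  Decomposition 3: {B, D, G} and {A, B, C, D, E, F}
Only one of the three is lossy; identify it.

Decomposition 1

Decomposition 1: common = {A, C, E}, closure = {A, C, E} → lossy.
Decomposition 2: common = {B, C, D}, closure = {A, B, C, D, F, G} → lossless.
Decomposition 3: common = {B, D}, closure = {A, B, C, D, F, G} → lossless.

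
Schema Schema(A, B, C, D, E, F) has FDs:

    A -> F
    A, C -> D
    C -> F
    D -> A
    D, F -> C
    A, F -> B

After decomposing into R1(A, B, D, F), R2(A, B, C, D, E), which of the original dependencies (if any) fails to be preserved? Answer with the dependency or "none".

C -> F

Check C → F: no single fragment contains all of {C, F}, and the restricted closure of {C} across the fragments never reaches {F}.
A → F is preserved.
A, C → D is preserved.
D → A is preserved.
D, F → C is preserved.
A, F → B is preserved.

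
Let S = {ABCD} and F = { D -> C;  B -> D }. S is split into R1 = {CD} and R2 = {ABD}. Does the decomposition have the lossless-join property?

Yes

Common attributes: R1 ∩ R2 = {D}.
Closure of {D}: D → C applies, adding C. So (D)⁺ = {CD}.
This closure contains every attribute of R1, so R1 ∩ R2 → R1. The join is lossless.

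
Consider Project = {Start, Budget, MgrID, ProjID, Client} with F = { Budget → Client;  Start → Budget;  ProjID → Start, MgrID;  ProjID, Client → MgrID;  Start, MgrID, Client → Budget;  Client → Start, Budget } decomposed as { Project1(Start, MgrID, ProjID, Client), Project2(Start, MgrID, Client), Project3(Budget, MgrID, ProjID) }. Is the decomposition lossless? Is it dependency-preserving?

Lossless test (chase): Rows 1 and 2 agree on Start; apply Start→Budget and equate their Budget entries. Rows 1 and 3 agree on ProjID; apply ProjID→Start, MgrID and equate their Start, MgrID entries. Rows 1 and 3 agree on Start; apply Start→Budget and equate their Budget entries. Rows 1 and 3 agree on Budget; apply Budget→Client and equate their Client entries. Row 1 is now all distinguished symbols — the join is lossless.
Dependency preservation: the restricted closure of {Budget} across the fragments never reaches {Client}, so Budget → Client cannot be enforced without a join — not preserved.

lossless but not dependency-preserving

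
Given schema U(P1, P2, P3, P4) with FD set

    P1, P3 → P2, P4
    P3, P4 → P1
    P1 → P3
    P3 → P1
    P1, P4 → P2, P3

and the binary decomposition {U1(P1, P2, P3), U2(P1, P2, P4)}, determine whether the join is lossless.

Yes

Common attributes: U1 ∩ U2 = {P1, P2}.
Closure of {P1, P2}: P1 → P3 applies, adding P3; P1, P3 → P2, P4 applies, adding P4. So (P1, P2)⁺ = {P1, P2, P3, P4}.
This closure contains every attribute of U1, so U1 ∩ U2 → U1. The join is lossless.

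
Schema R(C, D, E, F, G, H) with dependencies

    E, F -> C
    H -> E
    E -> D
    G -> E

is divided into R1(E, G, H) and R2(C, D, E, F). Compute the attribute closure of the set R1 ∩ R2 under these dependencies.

D, E

R1 ∩ R2 = {E}.
E → D applies, adding D
Closure: {D, E}.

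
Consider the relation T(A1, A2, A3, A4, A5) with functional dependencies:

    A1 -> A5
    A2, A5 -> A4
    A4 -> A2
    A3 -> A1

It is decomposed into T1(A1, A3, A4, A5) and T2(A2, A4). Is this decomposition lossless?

Yes

Common attributes: T1 ∩ T2 = {A4}.
Closure of {A4}: A4 → A2 applies, adding A2. So (A4)⁺ = {A2, A4}.
This closure contains every attribute of T2, so T1 ∩ T2 → T2. The join is lossless.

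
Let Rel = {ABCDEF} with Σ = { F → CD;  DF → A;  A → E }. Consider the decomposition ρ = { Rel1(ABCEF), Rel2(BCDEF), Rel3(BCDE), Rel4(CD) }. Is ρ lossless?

Chase test. Columns are ABCDEF; row i has aⱼ where attribute j ∈ Reli, else bᵢⱼ.
Initial tableau (one row per fragment):
  row 1: a1 a2 a3 b14 a5 a6
  row 2: b21 a2 a3 a4 a5 a6
  row 3: b31 a2 a3 a4 a5 b36
  row 4: b41 b42 a3 a4 b45 b46
Rows 1 and 2 agree on F; apply F→CD and equate their CD entries.
Rows 1 and 2 agree on DF; apply DF→A and equate their A entries.
Row 1 is now all distinguished symbols — the join is lossless.

Yes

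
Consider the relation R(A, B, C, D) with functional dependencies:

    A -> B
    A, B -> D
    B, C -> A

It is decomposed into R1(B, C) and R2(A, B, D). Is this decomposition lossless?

No

Common attributes: R1 ∩ R2 = {B}.
No dependency enlarges {B}, so (B)⁺ = {B}.
The closure contains neither all of R1 = {B, C} nor all of R2 = {A, B, D}, so the common attributes are not a superkey of either fragment. The join is lossy.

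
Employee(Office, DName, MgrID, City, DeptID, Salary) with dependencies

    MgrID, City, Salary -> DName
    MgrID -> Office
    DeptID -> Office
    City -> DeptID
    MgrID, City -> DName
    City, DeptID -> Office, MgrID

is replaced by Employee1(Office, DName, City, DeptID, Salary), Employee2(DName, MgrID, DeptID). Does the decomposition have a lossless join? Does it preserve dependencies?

lossy and not dependency-preserving

Lossless test: (DName, DeptID)⁺ = {Office, DName, DeptID}, which is a superkey of neither fragment — lossy.
Dependency preservation: the restricted closure of {MgrID} across the fragments never reaches {Office}, so MgrID → Office cannot be enforced without a join — not preserved.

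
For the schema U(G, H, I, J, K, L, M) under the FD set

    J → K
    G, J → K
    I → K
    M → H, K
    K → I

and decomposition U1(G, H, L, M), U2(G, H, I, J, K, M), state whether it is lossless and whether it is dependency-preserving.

lossy but dependency-preserving

Lossless test: (G, H, M)⁺ = {G, H, I, K, M}, which is a superkey of neither fragment — lossy.
Dependency preservation: every FD's attributes lie within a single fragment, so each can be enforced locally — preserved.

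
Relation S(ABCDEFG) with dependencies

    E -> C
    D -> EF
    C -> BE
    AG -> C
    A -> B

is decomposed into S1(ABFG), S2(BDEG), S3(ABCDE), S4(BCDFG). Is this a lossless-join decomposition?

No

Chase test. Columns are ABCDEFG; row i has aⱼ where attribute j ∈ Si, else bᵢⱼ.
Initial tableau (one row per fragment):
  row 1: a1 a2 b13 b14 b15 a6 a7
  row 2: b21 a2 b23 a4 a5 b26 a7
  row 3: a1 a2 a3 a4 a5 b36 b37
  row 4: b41 a2 a3 a4 b45 a6 a7
Rows 2 and 3 agree on E; apply E→C and equate their C entries.
Rows 2 and 3 agree on D; apply D→EF and equate their EF entries.
Rows 2 and 4 agree on D; apply D→EF and equate their EF entries.
No row becomes fully distinguished — the join is lossy.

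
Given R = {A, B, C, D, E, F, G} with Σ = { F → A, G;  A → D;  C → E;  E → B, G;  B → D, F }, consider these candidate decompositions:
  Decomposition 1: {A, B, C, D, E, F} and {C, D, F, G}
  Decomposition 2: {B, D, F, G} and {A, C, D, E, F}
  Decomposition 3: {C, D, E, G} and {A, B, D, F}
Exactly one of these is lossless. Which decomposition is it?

Decomposition 1: common = {C, D, F}, closure = {A, B, C, D, E, F, G} → lossless.
Decomposition 2: common = {D, F}, closure = {A, D, F, G} → lossy.
Decomposition 3: common = {D}, closure = {D} → lossy.

Decomposition 1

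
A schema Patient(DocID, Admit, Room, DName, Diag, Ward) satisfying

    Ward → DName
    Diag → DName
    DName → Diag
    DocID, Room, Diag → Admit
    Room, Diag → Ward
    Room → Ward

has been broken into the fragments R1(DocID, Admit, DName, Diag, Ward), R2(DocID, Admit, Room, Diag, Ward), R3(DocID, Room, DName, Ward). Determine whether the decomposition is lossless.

Yes

Chase test. Columns are DocID, Admit, Room, DName, Diag, Ward; row i has aⱼ where attribute j ∈ Ri, else bᵢⱼ.
Initial tableau (one row per fragment):
  row 1: a1 a2 b13 a4 a5 a6
  row 2: a1 a2 a3 b24 a5 a6
  row 3: a1 b32 a3 a4 b35 a6
Rows 1 and 2 agree on Ward; apply Ward→DName and equate their DName entries.
Rows 1 and 3 agree on DName; apply DName→Diag and equate their Diag entries.
Rows 2 and 3 agree on DocID, Room, Diag; apply DocID, Room, Diag→Admit and equate their Admit entries.
Row 2 is now all distinguished symbols — the join is lossless.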